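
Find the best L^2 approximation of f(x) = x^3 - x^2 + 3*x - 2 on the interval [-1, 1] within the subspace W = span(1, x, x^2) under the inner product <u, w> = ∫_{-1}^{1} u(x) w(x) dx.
g(x) = -x^2 + 18*x/5 - 2

The best approximation g ∈ W is the orthogonal projection of f onto W. Writing g = a_0 + a_1 x + a_2 x^2, the coefficients solve the normal equations G · a = b where
  G_{ij} = <φ_i, φ_j> and b_i = <f, φ_i>, with φ_0 = 1, φ_1 = x, φ_2 = x^2.
G =
  [2, 0, 2/3]
  [0, 2/3, 0]
  [2/3, 0, 2/5],
b = (-14/3, 12/5, -26/15).
Solving gives a_0 = -2, a_1 = 18/5, a_2 = -1, so
  g(x) = -x^2 + 18*x/5 - 2.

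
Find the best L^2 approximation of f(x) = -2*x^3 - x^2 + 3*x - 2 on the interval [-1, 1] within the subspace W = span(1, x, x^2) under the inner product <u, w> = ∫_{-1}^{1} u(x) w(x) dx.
g(x) = -x^2 + 9*x/5 - 2

The best approximation g ∈ W is the orthogonal projection of f onto W. Writing g = a_0 + a_1 x + a_2 x^2, the coefficients solve the normal equations G · a = b where
  G_{ij} = <φ_i, φ_j> and b_i = <f, φ_i>, with φ_0 = 1, φ_1 = x, φ_2 = x^2.
G =
  [2, 0, 2/3]
  [0, 2/3, 0]
  [2/3, 0, 2/5],
b = (-14/3, 6/5, -26/15).
Solving gives a_0 = -2, a_1 = 9/5, a_2 = -1, so
  g(x) = -x^2 + 9*x/5 - 2.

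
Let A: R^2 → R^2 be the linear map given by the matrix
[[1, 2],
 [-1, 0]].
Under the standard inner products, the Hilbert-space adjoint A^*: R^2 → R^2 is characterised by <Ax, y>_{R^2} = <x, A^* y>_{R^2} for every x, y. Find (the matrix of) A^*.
A^* = A^T =
[[1, -1],
 [2, 0]]

For real matrices with standard dot products, the defining identity <Ax, y> = <x, A^* y> gives (Ax)^T y = x^T (A^*) y, i.e. x^T A^T y = x^T (A^*) y. Since this holds for all x, y, we must have A^* = A^T. Therefore
A^* =
[[1, -1],
 [2, 0]].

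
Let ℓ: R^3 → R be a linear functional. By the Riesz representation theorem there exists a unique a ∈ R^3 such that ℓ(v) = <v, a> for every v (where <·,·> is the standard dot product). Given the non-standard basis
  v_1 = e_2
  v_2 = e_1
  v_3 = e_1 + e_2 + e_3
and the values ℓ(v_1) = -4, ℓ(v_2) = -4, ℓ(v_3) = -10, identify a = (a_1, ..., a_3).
a = (-4, -4, -2)

Write a = (a_1, ..., a_3) in the standard basis. For each basis vector v_i, ℓ(v_i) = <v_i, a> is a linear equation in the a_j's. Collect the n equations into a matrix system V a = ℓ, where row i of V is v_i (expressed in the standard basis). Since V is invertible (lower-triangular with 1s on the diagonal, up to permutation), solve by back-substitution:
  V =
[[0, 1, 0],
 [1, 0, 0],
 [1, 1, 1]]
  V a = (-4, -4, -10)
Solving gives a = (-4, -4, -2).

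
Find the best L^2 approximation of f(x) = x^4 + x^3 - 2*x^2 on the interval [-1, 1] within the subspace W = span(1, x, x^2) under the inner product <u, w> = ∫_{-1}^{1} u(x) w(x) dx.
g(x) = -8*x^2/7 + 3*x/5 - 3/35

The best approximation g ∈ W is the orthogonal projection of f onto W. Writing g = a_0 + a_1 x + a_2 x^2, the coefficients solve the normal equations G · a = b where
  G_{ij} = <φ_i, φ_j> and b_i = <f, φ_i>, with φ_0 = 1, φ_1 = x, φ_2 = x^2.
G =
  [2, 0, 2/3]
  [0, 2/3, 0]
  [2/3, 0, 2/5],
b = (-14/15, 2/5, -18/35).
Solving gives a_0 = -3/35, a_1 = 3/5, a_2 = -8/7, so
  g(x) = -8*x^2/7 + 3*x/5 - 3/35.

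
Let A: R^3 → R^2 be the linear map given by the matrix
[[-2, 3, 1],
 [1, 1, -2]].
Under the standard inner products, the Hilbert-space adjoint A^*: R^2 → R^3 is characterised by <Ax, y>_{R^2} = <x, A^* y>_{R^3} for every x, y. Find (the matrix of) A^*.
A^* = A^T =
[[-2, 1],
 [3, 1],
 [1, -2]]

For real matrices with standard dot products, the defining identity <Ax, y> = <x, A^* y> gives (Ax)^T y = x^T (A^*) y, i.e. x^T A^T y = x^T (A^*) y. Since this holds for all x, y, we must have A^* = A^T. Therefore
A^* =
[[-2, 1],
 [3, 1],
 [1, -2]].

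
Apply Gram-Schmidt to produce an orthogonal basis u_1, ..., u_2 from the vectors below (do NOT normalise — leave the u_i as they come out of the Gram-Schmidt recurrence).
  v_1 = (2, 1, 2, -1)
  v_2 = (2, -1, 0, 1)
Orthogonal basis:
  u_1 = (2, 1, 2, -1)
  u_2 = (8/5, -6/5, -2/5, 6/5)

Apply the Gram-Schmidt recurrence
  u_1 = v_1
  u_i = v_i − Σ_{j<i} ((v_i · u_j) / (u_j · u_j)) · u_j.

Step by step this gives:
  u_1 = (2, 1, 2, -1)
  u_2 = (8/5, -6/5, -2/5, 6/5)

Orthogonality check:
  u_2 · u_1 = 0 (should be 0)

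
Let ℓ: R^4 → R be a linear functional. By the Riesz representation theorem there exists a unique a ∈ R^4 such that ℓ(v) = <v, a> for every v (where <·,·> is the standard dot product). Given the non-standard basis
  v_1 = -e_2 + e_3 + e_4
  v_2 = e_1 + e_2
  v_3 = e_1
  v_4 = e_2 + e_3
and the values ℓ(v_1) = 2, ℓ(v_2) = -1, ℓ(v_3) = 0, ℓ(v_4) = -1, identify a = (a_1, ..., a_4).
a = (0, -1, 0, 1)

Write a = (a_1, ..., a_4) in the standard basis. For each basis vector v_i, ℓ(v_i) = <v_i, a> is a linear equation in the a_j's. Collect the n equations into a matrix system V a = ℓ, where row i of V is v_i (expressed in the standard basis). Since V is invertible (lower-triangular with 1s on the diagonal, up to permutation), solve by back-substitution:
  V =
[[0, -1, 1, 1],
 [1, 1, 0, 0],
 [1, 0, 0, 0],
 [0, 1, 1, 0]]
  V a = (2, -1, 0, -1)
Solving gives a = (0, -1, 0, 1).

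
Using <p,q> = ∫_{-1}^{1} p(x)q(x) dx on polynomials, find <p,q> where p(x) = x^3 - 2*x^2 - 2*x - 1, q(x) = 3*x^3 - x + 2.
<p,q> = -764/105

Expand the product: p(x)·q(x) = 3*x^6 - 6*x^5 - 7*x^4 + x^3 - 2*x^2 - 3*x - 2.
∫_{-1}^{1} of each monomial x^k gives [2/(k+1) if k even, 0 if k odd]. Integrating term-by-term (or equivalently evaluating the antiderivative F(x) = 3*x^7/7 - x^6 - 7*x^5/5 + x^4/4 - 2*x^3/3 - 3*x^2/2 - 2*x at the endpoints):
  F(1) − F(−1) = -2473/420 − (583/420) = -764/105.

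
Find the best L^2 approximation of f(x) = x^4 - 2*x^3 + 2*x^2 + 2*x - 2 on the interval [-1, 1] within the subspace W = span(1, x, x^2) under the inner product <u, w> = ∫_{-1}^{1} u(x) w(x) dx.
g(x) = 20*x^2/7 + 4*x/5 - 73/35

The best approximation g ∈ W is the orthogonal projection of f onto W. Writing g = a_0 + a_1 x + a_2 x^2, the coefficients solve the normal equations G · a = b where
  G_{ij} = <φ_i, φ_j> and b_i = <f, φ_i>, with φ_0 = 1, φ_1 = x, φ_2 = x^2.
G =
  [2, 0, 2/3]
  [0, 2/3, 0]
  [2/3, 0, 2/5],
b = (-34/15, 8/15, -26/105).
Solving gives a_0 = -73/35, a_1 = 4/5, a_2 = 20/7, so
  g(x) = 20*x^2/7 + 4*x/5 - 73/35.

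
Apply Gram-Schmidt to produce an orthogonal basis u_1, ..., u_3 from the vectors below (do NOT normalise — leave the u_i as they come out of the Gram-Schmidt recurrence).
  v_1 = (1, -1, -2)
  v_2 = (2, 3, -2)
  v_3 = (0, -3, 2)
Orthogonal basis:
  u_1 = (1, -1, -2)
  u_2 = (3/2, 7/2, -1)
  u_3 = (128/93, -32/93, 80/93)

Apply the Gram-Schmidt recurrence
  u_1 = v_1
  u_i = v_i − Σ_{j<i} ((v_i · u_j) / (u_j · u_j)) · u_j.

Step by step this gives:
  u_1 = (1, -1, -2)
  u_2 = (3/2, 7/2, -1)
  u_3 = (128/93, -32/93, 80/93)

Orthogonality check:
  u_2 · u_1 = 0 (should be 0)
  u_3 · u_1 = 0 (should be 0)
  u_3 · u_2 = 0 (should be 0)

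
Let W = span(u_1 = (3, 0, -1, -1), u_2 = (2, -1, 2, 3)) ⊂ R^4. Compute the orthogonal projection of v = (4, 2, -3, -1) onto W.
proj_W(v) = (775/197, 49/197, -389/197, -438/197)

Set up U = [u_1 | ... | u_2] ∈ R^(4×2). The projector onto W = col(U) is P = U (U^T U)^(-1) U^T.
Compute U^T U =
  [11, 1]
  [1, 18],
and U^T v = (16, -3).
Solve U^T U · c = U^T v for the coefficients: c = (291/197, -49/197). The projection is proj_W(v) = U c.
Check: (v - proj_W(v)) · u_1 = 0  (should be 0).
Check: (v - proj_W(v)) · u_2 = 0  (should be 0).
Result: proj_W(v) = (775/197, 49/197, -389/197, -438/197).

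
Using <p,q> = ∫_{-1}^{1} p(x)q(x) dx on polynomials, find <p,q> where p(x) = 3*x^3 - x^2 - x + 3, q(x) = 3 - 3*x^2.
<p,q> = 56/5

Expand the product: p(x)·q(x) = -9*x^5 + 3*x^4 + 12*x^3 - 12*x^2 - 3*x + 9.
∫_{-1}^{1} of each monomial x^k gives [2/(k+1) if k even, 0 if k odd]. Integrating term-by-term (or equivalently evaluating the antiderivative F(x) = -3*x^6/2 + 3*x^5/5 + 3*x^4 - 4*x^3 - 3*x^2/2 + 9*x at the endpoints):
  F(1) − F(−1) = 28/5 − (-28/5) = 56/5.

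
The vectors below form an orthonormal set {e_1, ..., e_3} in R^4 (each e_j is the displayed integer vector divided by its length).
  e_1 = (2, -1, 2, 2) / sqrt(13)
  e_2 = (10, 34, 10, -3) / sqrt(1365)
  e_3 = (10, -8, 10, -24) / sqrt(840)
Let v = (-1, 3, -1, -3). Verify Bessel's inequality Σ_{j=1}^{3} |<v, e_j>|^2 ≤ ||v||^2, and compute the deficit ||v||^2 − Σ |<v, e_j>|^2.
Σ |<v, e_j>|^2 = 20; ||v||^2 = 20; deficit = 0

Write each e_j = u_j / sqrt(<u_j, u_j>) where u_j is the displayed integer vector. Then <v, e_j> = <v, u_j> / sqrt(<u_j, u_j>), so |<v, e_j>|^2 = <v, u_j>^2 / <u_j, u_j>.
Coefficients: <v, e_1> = -13/sqrt(13), <v, e_2> = 91/sqrt(1365), <v, e_3> = 28/sqrt(840).
Square and sum: Σ |<v, e_j>|^2 = 20.
Compute ||v||^2 = v·v = 20.
Deficit = 20 − 20 = 0 ≥ 0, confirming Bessel's inequality. (The deficit equals ||v − Σ <v,e_j> e_j||^2, the squared distance from v to span{e_j}.)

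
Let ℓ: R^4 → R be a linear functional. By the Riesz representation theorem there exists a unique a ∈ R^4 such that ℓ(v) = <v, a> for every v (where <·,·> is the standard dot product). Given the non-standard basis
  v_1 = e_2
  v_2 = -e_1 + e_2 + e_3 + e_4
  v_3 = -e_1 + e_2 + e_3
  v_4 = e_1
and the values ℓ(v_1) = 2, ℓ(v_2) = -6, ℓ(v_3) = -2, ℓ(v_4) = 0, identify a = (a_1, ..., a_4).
a = (0, 2, -4, -4)

Write a = (a_1, ..., a_4) in the standard basis. For each basis vector v_i, ℓ(v_i) = <v_i, a> is a linear equation in the a_j's. Collect the n equations into a matrix system V a = ℓ, where row i of V is v_i (expressed in the standard basis). Since V is invertible (lower-triangular with 1s on the diagonal, up to permutation), solve by back-substitution:
  V =
[[0, 1, 0, 0],
 [-1, 1, 1, 1],
 [-1, 1, 1, 0],
 [1, 0, 0, 0]]
  V a = (2, -6, -2, 0)
Solving gives a = (0, 2, -4, -4).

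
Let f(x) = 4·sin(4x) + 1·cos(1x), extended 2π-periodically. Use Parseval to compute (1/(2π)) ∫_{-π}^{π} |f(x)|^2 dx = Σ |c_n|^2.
Σ |c_n|^2 = 17/2

Expand |f|^2 and use orthogonality of {sin(nx), cos(mx)} on [-π, π]:
  ∫_{-π}^{π} sin(nx)^2 dx = π, ∫ cos(mx)^2 dx = π, and cross terms integrate to 0.
So ∫_{-π}^{π} f(x)^2 dx = 4^2 · π + 1^2 · π = (16 + 1)π.
Divide by 2π: (16 + 1)/2 = 17/2.
By Parseval, this equals Σ |c_n|^2.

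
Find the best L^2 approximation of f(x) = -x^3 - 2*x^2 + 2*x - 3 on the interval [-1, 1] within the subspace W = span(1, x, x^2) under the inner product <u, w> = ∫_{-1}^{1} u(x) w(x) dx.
g(x) = -2*x^2 + 7*x/5 - 3

The best approximation g ∈ W is the orthogonal projection of f onto W. Writing g = a_0 + a_1 x + a_2 x^2, the coefficients solve the normal equations G · a = b where
  G_{ij} = <φ_i, φ_j> and b_i = <f, φ_i>, with φ_0 = 1, φ_1 = x, φ_2 = x^2.
G =
  [2, 0, 2/3]
  [0, 2/3, 0]
  [2/3, 0, 2/5],
b = (-22/3, 14/15, -14/5).
Solving gives a_0 = -3, a_1 = 7/5, a_2 = -2, so
  g(x) = -2*x^2 + 7*x/5 - 3.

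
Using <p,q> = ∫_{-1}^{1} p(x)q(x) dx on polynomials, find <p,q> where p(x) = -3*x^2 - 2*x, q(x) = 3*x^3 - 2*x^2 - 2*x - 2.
<p,q> = 20/3

Expand the product: p(x)·q(x) = -9*x^5 + 10*x^3 + 10*x^2 + 4*x.
∫_{-1}^{1} of each monomial x^k gives [2/(k+1) if k even, 0 if k odd]. Integrating term-by-term (or equivalently evaluating the antiderivative F(x) = -3*x^6/2 + 5*x^4/2 + 10*x^3/3 + 2*x^2 at the endpoints):
  F(1) − F(−1) = 19/3 − (-1/3) = 20/3.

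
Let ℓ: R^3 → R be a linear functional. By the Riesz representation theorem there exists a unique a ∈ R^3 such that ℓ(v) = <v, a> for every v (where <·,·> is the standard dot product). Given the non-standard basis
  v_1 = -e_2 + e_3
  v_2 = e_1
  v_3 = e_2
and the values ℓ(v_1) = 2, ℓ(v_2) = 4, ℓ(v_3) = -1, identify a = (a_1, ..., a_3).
a = (4, -1, 1)

Write a = (a_1, ..., a_3) in the standard basis. For each basis vector v_i, ℓ(v_i) = <v_i, a> is a linear equation in the a_j's. Collect the n equations into a matrix system V a = ℓ, where row i of V is v_i (expressed in the standard basis). Since V is invertible (lower-triangular with 1s on the diagonal, up to permutation), solve by back-substitution:
  V =
[[0, -1, 1],
 [1, 0, 0],
 [0, 1, 0]]
  V a = (2, 4, -1)
Solving gives a = (4, -1, 1).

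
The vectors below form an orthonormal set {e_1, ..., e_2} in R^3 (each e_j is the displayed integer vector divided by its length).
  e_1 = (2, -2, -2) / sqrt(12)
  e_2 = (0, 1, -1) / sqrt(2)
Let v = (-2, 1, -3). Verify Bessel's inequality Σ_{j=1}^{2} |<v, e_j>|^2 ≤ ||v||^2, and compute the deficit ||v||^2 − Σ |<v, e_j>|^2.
Σ |<v, e_j>|^2 = 8; ||v||^2 = 14; deficit = 6

Write each e_j = u_j / sqrt(<u_j, u_j>) where u_j is the displayed integer vector. Then <v, e_j> = <v, u_j> / sqrt(<u_j, u_j>), so |<v, e_j>|^2 = <v, u_j>^2 / <u_j, u_j>.
Coefficients: <v, e_1> = 0/sqrt(12), <v, e_2> = 4/sqrt(2).
Square and sum: Σ |<v, e_j>|^2 = 8.
Compute ||v||^2 = v·v = 14.
Deficit = 14 − 8 = 6 ≥ 0, confirming Bessel's inequality. (The deficit equals ||v − Σ <v,e_j> e_j||^2, the squared distance from v to span{e_j}.)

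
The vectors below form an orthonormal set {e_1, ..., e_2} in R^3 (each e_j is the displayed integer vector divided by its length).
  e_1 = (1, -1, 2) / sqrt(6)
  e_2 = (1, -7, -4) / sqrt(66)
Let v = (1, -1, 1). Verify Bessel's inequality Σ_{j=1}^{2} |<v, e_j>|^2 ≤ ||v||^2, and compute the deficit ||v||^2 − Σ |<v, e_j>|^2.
Σ |<v, e_j>|^2 = 32/11; ||v||^2 = 3; deficit = 1/11

Write each e_j = u_j / sqrt(<u_j, u_j>) where u_j is the displayed integer vector. Then <v, e_j> = <v, u_j> / sqrt(<u_j, u_j>), so |<v, e_j>|^2 = <v, u_j>^2 / <u_j, u_j>.
Coefficients: <v, e_1> = 4/sqrt(6), <v, e_2> = 4/sqrt(66).
Square and sum: Σ |<v, e_j>|^2 = 32/11.
Compute ||v||^2 = v·v = 3.
Deficit = 3 − 32/11 = 1/11 ≥ 0, confirming Bessel's inequality. (The deficit equals ||v − Σ <v,e_j> e_j||^2, the squared distance from v to span{e_j}.)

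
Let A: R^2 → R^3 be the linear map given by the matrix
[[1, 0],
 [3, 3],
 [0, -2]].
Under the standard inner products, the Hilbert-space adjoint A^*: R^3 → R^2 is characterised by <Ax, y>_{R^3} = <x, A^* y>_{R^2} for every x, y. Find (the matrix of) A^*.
A^* = A^T =
[[1, 3, 0],
 [0, 3, -2]]

For real matrices with standard dot products, the defining identity <Ax, y> = <x, A^* y> gives (Ax)^T y = x^T (A^*) y, i.e. x^T A^T y = x^T (A^*) y. Since this holds for all x, y, we must have A^* = A^T. Therefore
A^* =
[[1, 3, 0],
 [0, 3, -2]].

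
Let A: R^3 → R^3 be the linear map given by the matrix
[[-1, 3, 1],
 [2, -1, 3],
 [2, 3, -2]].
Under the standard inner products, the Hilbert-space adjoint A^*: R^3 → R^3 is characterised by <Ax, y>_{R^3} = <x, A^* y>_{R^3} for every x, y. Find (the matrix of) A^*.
A^* = A^T =
[[-1, 2, 2],
 [3, -1, 3],
 [1, 3, -2]]

For real matrices with standard dot products, the defining identity <Ax, y> = <x, A^* y> gives (Ax)^T y = x^T (A^*) y, i.e. x^T A^T y = x^T (A^*) y. Since this holds for all x, y, we must have A^* = A^T. Therefore
A^* =
[[-1, 2, 2],
 [3, -1, 3],
 [1, 3, -2]].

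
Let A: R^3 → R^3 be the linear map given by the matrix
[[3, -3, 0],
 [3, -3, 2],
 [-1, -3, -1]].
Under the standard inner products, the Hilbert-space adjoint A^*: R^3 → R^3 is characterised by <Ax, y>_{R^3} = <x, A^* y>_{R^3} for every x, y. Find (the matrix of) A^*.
A^* = A^T =
[[3, 3, -1],
 [-3, -3, -3],
 [0, 2, -1]]

For real matrices with standard dot products, the defining identity <Ax, y> = <x, A^* y> gives (Ax)^T y = x^T (A^*) y, i.e. x^T A^T y = x^T (A^*) y. Since this holds for all x, y, we must have A^* = A^T. Therefore
A^* =
[[3, 3, -1],
 [-3, -3, -3],
 [0, 2, -1]].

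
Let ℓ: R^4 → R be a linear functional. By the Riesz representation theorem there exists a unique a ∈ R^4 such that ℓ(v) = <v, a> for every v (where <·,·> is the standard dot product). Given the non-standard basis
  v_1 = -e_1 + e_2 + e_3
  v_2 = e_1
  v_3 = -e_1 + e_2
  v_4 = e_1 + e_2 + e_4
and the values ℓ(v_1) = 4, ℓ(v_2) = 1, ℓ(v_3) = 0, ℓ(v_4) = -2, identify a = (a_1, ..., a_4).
a = (1, 1, 4, -4)

Write a = (a_1, ..., a_4) in the standard basis. For each basis vector v_i, ℓ(v_i) = <v_i, a> is a linear equation in the a_j's. Collect the n equations into a matrix system V a = ℓ, where row i of V is v_i (expressed in the standard basis). Since V is invertible (lower-triangular with 1s on the diagonal, up to permutation), solve by back-substitution:
  V =
[[-1, 1, 1, 0],
 [1, 0, 0, 0],
 [-1, 1, 0, 0],
 [1, 1, 0, 1]]
  V a = (4, 1, 0, -2)
Solving gives a = (1, 1, 4, -4).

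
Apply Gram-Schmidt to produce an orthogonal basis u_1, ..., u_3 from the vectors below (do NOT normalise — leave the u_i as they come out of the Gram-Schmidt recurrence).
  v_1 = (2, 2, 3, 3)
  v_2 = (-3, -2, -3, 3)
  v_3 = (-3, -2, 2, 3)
Orthogonal basis:
  u_1 = (2, 2, 3, 3)
  u_2 = (-29/13, -16/13, -24/13, 54/13)
  u_3 = (-675/353, -555/353, 1865/706, -225/706)

Apply the Gram-Schmidt recurrence
  u_1 = v_1
  u_i = v_i − Σ_{j<i} ((v_i · u_j) / (u_j · u_j)) · u_j.

Step by step this gives:
  u_1 = (2, 2, 3, 3)
  u_2 = (-29/13, -16/13, -24/13, 54/13)
  u_3 = (-675/353, -555/353, 1865/706, -225/706)

Orthogonality check:
  u_2 · u_1 = 0 (should be 0)
  u_3 · u_1 = 0 (should be 0)
  u_3 · u_2 = 0 (should be 0)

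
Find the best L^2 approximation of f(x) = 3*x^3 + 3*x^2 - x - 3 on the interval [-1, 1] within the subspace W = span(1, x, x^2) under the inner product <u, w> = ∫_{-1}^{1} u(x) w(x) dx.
g(x) = 3*x^2 + 4*x/5 - 3

The best approximation g ∈ W is the orthogonal projection of f onto W. Writing g = a_0 + a_1 x + a_2 x^2, the coefficients solve the normal equations G · a = b where
  G_{ij} = <φ_i, φ_j> and b_i = <f, φ_i>, with φ_0 = 1, φ_1 = x, φ_2 = x^2.
G =
  [2, 0, 2/3]
  [0, 2/3, 0]
  [2/3, 0, 2/5],
b = (-4, 8/15, -4/5).
Solving gives a_0 = -3, a_1 = 4/5, a_2 = 3, so
  g(x) = 3*x^2 + 4*x/5 - 3.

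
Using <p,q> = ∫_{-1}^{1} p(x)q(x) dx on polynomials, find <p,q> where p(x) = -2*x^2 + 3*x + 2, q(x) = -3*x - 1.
<p,q> = -26/3

Expand the product: p(x)·q(x) = 6*x^3 - 7*x^2 - 9*x - 2.
∫_{-1}^{1} of each monomial x^k gives [2/(k+1) if k even, 0 if k odd]. Integrating term-by-term (or equivalently evaluating the antiderivative F(x) = 3*x^4/2 - 7*x^3/3 - 9*x^2/2 - 2*x at the endpoints):
  F(1) − F(−1) = -22/3 − (4/3) = -26/3.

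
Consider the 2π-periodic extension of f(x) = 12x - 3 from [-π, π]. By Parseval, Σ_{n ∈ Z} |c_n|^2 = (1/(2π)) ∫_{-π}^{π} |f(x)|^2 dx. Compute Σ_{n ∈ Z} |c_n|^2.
Σ |c_n|^2 = 48π^2 + 9

Expand and integrate term by term over [-π, π]:
  ∫ (12x)^2 dx = 144·(2π^3/3); ∫ 2·12·(-3)·x dx = 0 (odd integrand); ∫ (-3)^2 dx = 9·2π.
So (1/(2π)) ∫_{-π}^{π} (12x - 3)^2 dx = 144π^2/3 + 9 = 48π^2 + 9.
Parseval ⇒ Σ |c_n|^2 = 48π^2 + 9.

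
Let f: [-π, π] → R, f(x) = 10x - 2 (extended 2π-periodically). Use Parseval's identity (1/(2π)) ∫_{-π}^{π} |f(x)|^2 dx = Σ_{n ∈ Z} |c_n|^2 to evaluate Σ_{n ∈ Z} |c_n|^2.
Σ |c_n|^2 = 100π^2/3 + 4

Expand and integrate term by term over [-π, π]:
  ∫ (10x)^2 dx = 100·(2π^3/3); ∫ 2·10·(-2)·x dx = 0 (odd integrand); ∫ (-2)^2 dx = 4·2π.
So (1/(2π)) ∫_{-π}^{π} (10x - 2)^2 dx = 100π^2/3 + 4 = 100π^2/3 + 4.
Parseval ⇒ Σ |c_n|^2 = 100π^2/3 + 4.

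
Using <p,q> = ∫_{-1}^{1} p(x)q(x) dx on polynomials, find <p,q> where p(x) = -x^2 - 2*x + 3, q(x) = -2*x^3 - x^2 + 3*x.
<p,q> = -4

Expand the product: p(x)·q(x) = 2*x^5 + 5*x^4 - 7*x^3 - 9*x^2 + 9*x.
∫_{-1}^{1} of each monomial x^k gives [2/(k+1) if k even, 0 if k odd]. Integrating term-by-term (or equivalently evaluating the antiderivative F(x) = x^6/3 + x^5 - 7*x^4/4 - 3*x^3 + 9*x^2/2 at the endpoints):
  F(1) − F(−1) = 13/12 − (61/12) = -4.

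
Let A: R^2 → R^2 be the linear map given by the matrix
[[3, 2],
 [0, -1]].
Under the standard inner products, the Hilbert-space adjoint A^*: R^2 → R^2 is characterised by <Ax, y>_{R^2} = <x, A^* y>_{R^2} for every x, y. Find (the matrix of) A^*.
A^* = A^T =
[[3, 0],
 [2, -1]]

For real matrices with standard dot products, the defining identity <Ax, y> = <x, A^* y> gives (Ax)^T y = x^T (A^*) y, i.e. x^T A^T y = x^T (A^*) y. Since this holds for all x, y, we must have A^* = A^T. Therefore
A^* =
[[3, 0],
 [2, -1]].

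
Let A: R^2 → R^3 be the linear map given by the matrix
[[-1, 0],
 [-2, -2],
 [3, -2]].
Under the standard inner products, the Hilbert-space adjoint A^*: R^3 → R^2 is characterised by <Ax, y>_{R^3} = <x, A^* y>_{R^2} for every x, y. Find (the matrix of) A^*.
A^* = A^T =
[[-1, -2, 3],
 [0, -2, -2]]

For real matrices with standard dot products, the defining identity <Ax, y> = <x, A^* y> gives (Ax)^T y = x^T (A^*) y, i.e. x^T A^T y = x^T (A^*) y. Since this holds for all x, y, we must have A^* = A^T. Therefore
A^* =
[[-1, -2, 3],
 [0, -2, -2]].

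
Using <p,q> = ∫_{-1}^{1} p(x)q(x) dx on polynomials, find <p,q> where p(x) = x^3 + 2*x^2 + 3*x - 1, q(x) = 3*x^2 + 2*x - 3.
<p,q> = 36/5

Expand the product: p(x)·q(x) = 3*x^5 + 8*x^4 + 10*x^3 - 3*x^2 - 11*x + 3.
∫_{-1}^{1} of each monomial x^k gives [2/(k+1) if k even, 0 if k odd]. Integrating term-by-term (or equivalently evaluating the antiderivative F(x) = x^6/2 + 8*x^5/5 + 5*x^4/2 - x^3 - 11*x^2/2 + 3*x at the endpoints):
  F(1) − F(−1) = 11/10 − (-61/10) = 36/5.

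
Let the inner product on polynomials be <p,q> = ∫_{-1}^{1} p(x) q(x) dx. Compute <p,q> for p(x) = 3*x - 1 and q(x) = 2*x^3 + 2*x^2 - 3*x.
<p,q> = -74/15

Expand the product: p(x)·q(x) = 6*x^4 + 4*x^3 - 11*x^2 + 3*x.
∫_{-1}^{1} of each monomial x^k gives [2/(k+1) if k even, 0 if k odd]. Integrating term-by-term (or equivalently evaluating the antiderivative F(x) = 6*x^5/5 + x^4 - 11*x^3/3 + 3*x^2/2 at the endpoints):
  F(1) − F(−1) = 1/30 − (149/30) = -74/15.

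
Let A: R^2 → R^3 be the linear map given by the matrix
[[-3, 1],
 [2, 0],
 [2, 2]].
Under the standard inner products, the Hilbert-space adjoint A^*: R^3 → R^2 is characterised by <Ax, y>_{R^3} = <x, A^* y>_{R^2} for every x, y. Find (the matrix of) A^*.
A^* = A^T =
[[-3, 2, 2],
 [1, 0, 2]]

For real matrices with standard dot products, the defining identity <Ax, y> = <x, A^* y> gives (Ax)^T y = x^T (A^*) y, i.e. x^T A^T y = x^T (A^*) y. Since this holds for all x, y, we must have A^* = A^T. Therefore
A^* =
[[-3, 2, 2],
 [1, 0, 2]].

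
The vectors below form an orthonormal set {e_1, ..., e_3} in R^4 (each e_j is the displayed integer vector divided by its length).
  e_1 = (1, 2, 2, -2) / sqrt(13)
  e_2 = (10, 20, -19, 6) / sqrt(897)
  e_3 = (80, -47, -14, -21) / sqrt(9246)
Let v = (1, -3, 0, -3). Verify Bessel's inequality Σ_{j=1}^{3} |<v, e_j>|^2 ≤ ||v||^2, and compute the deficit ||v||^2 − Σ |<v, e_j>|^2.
Σ |<v, e_j>|^2 = 935/67; ||v||^2 = 19; deficit = 338/67

Write each e_j = u_j / sqrt(<u_j, u_j>) where u_j is the displayed integer vector. Then <v, e_j> = <v, u_j> / sqrt(<u_j, u_j>), so |<v, e_j>|^2 = <v, u_j>^2 / <u_j, u_j>.
Coefficients: <v, e_1> = 1/sqrt(13), <v, e_2> = -68/sqrt(897), <v, e_3> = 284/sqrt(9246).
Square and sum: Σ |<v, e_j>|^2 = 935/67.
Compute ||v||^2 = v·v = 19.
Deficit = 19 − 935/67 = 338/67 ≥ 0, confirming Bessel's inequality. (The deficit equals ||v − Σ <v,e_j> e_j||^2, the squared distance from v to span{e_j}.)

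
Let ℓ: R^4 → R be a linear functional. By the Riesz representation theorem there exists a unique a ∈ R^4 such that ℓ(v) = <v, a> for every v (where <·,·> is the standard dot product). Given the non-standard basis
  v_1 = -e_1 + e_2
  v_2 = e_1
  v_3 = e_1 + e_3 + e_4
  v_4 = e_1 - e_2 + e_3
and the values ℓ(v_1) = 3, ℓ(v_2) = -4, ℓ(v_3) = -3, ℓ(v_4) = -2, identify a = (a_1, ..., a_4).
a = (-4, -1, 1, 0)

Write a = (a_1, ..., a_4) in the standard basis. For each basis vector v_i, ℓ(v_i) = <v_i, a> is a linear equation in the a_j's. Collect the n equations into a matrix system V a = ℓ, where row i of V is v_i (expressed in the standard basis). Since V is invertible (lower-triangular with 1s on the diagonal, up to permutation), solve by back-substitution:
  V =
[[-1, 1, 0, 0],
 [1, 0, 0, 0],
 [1, 0, 1, 1],
 [1, -1, 1, 0]]
  V a = (3, -4, -3, -2)
Solving gives a = (-4, -1, 1, 0).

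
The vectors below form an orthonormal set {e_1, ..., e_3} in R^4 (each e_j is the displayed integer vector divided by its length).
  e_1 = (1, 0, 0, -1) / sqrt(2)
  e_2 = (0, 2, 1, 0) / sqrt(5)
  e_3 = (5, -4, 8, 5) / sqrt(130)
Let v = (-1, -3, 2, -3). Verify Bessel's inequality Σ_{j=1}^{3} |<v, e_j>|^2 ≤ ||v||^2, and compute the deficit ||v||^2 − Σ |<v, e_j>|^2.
Σ |<v, e_j>|^2 = 74/13; ||v||^2 = 23; deficit = 225/13

Write each e_j = u_j / sqrt(<u_j, u_j>) where u_j is the displayed integer vector. Then <v, e_j> = <v, u_j> / sqrt(<u_j, u_j>), so |<v, e_j>|^2 = <v, u_j>^2 / <u_j, u_j>.
Coefficients: <v, e_1> = 2/sqrt(2), <v, e_2> = -4/sqrt(5), <v, e_3> = 8/sqrt(130).
Square and sum: Σ |<v, e_j>|^2 = 74/13.
Compute ||v||^2 = v·v = 23.
Deficit = 23 − 74/13 = 225/13 ≥ 0, confirming Bessel's inequality. (The deficit equals ||v − Σ <v,e_j> e_j||^2, the squared distance from v to span{e_j}.)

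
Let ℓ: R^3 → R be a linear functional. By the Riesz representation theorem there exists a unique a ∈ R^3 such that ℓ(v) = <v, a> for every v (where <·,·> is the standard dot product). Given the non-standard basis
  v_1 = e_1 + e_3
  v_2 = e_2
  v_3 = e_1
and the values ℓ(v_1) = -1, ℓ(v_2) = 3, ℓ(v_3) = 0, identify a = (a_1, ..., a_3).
a = (0, 3, -1)

Write a = (a_1, ..., a_3) in the standard basis. For each basis vector v_i, ℓ(v_i) = <v_i, a> is a linear equation in the a_j's. Collect the n equations into a matrix system V a = ℓ, where row i of V is v_i (expressed in the standard basis). Since V is invertible (lower-triangular with 1s on the diagonal, up to permutation), solve by back-substitution:
  V =
[[1, 0, 1],
 [0, 1, 0],
 [1, 0, 0]]
  V a = (-1, 3, 0)
Solving gives a = (0, 3, -1).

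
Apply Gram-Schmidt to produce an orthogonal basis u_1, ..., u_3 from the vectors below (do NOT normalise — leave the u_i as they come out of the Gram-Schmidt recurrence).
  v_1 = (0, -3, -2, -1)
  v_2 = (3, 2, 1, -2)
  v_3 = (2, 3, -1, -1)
Orthogonal basis:
  u_1 = (0, -3, -2, -1)
  u_2 = (3, 5/7, 1/7, -17/7)
  u_3 = (-1/36, 133/108, -211/108, 23/108)

Apply the Gram-Schmidt recurrence
  u_1 = v_1
  u_i = v_i − Σ_{j<i} ((v_i · u_j) / (u_j · u_j)) · u_j.

Step by step this gives:
  u_1 = (0, -3, -2, -1)
  u_2 = (3, 5/7, 1/7, -17/7)
  u_3 = (-1/36, 133/108, -211/108, 23/108)

Orthogonality check:
  u_2 · u_1 = 0 (should be 0)
  u_3 · u_1 = 0 (should be 0)
  u_3 · u_2 = 0 (should be 0)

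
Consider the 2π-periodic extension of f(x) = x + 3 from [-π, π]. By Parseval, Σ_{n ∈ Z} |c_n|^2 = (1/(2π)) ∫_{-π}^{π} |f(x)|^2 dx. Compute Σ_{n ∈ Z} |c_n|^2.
Σ |c_n|^2 = π^2/3 + 9

Expand and integrate term by term over [-π, π]:
  ∫ (x)^2 dx = 1·(2π^3/3); ∫ 2·1·(3)·x dx = 0 (odd integrand); ∫ 3^2 dx = 9·2π.
So (1/(2π)) ∫_{-π}^{π} (x + 3)^2 dx = 1π^2/3 + 9 = π^2/3 + 9.
Parseval ⇒ Σ |c_n|^2 = π^2/3 + 9.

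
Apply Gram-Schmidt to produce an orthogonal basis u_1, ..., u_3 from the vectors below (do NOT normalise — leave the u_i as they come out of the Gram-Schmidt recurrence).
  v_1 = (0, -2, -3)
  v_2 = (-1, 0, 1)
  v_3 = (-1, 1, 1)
Orthogonal basis:
  u_1 = (0, -2, -3)
  u_2 = (-1, -6/13, 4/13)
  u_3 = (-6/17, 9/17, -6/17)

Apply the Gram-Schmidt recurrence
  u_1 = v_1
  u_i = v_i − Σ_{j<i} ((v_i · u_j) / (u_j · u_j)) · u_j.

Step by step this gives:
  u_1 = (0, -2, -3)
  u_2 = (-1, -6/13, 4/13)
  u_3 = (-6/17, 9/17, -6/17)

Orthogonality check:
  u_2 · u_1 = 0 (should be 0)
  u_3 · u_1 = 0 (should be 0)
  u_3 · u_2 = 0 (should be 0)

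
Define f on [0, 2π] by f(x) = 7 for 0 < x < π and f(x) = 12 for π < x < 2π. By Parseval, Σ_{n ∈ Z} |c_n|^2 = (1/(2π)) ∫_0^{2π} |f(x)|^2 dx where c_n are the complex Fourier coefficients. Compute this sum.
Σ |c_n|^2 = 193/2

Parseval equates the L^2 energy of f (normalised by 1/(2π)) with the ℓ^2 sum of its Fourier coefficients: (1/(2π)) ∫_0^{2π} |f|^2 = Σ |c_n|^2.
Compute the left side: (1/(2π)) [∫_0^π 7^2 dx + ∫_π^{2π} 12^2 dx] = (1/(2π)) · (49π + 144π) = (49 + 144)/2 = 193/2.
So Σ_{n ∈ Z} |c_n|^2 = 193/2.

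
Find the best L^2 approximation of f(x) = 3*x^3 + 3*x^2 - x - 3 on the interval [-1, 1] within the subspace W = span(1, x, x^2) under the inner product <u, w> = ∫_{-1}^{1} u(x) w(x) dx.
g(x) = 3*x^2 + 4*x/5 - 3

The best approximation g ∈ W is the orthogonal projection of f onto W. Writing g = a_0 + a_1 x + a_2 x^2, the coefficients solve the normal equations G · a = b where
  G_{ij} = <φ_i, φ_j> and b_i = <f, φ_i>, with φ_0 = 1, φ_1 = x, φ_2 = x^2.
G =
  [2, 0, 2/3]
  [0, 2/3, 0]
  [2/3, 0, 2/5],
b = (-4, 8/15, -4/5).
Solving gives a_0 = -3, a_1 = 4/5, a_2 = 3, so
  g(x) = 3*x^2 + 4*x/5 - 3.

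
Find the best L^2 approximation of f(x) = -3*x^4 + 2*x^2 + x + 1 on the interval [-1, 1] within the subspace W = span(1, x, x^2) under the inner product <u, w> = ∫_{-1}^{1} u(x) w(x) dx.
g(x) = -4*x^2/7 + x + 44/35

The best approximation g ∈ W is the orthogonal projection of f onto W. Writing g = a_0 + a_1 x + a_2 x^2, the coefficients solve the normal equations G · a = b where
  G_{ij} = <φ_i, φ_j> and b_i = <f, φ_i>, with φ_0 = 1, φ_1 = x, φ_2 = x^2.
G =
  [2, 0, 2/3]
  [0, 2/3, 0]
  [2/3, 0, 2/5],
b = (32/15, 2/3, 64/105).
Solving gives a_0 = 44/35, a_1 = 1, a_2 = -4/7, so
  g(x) = -4*x^2/7 + x + 44/35.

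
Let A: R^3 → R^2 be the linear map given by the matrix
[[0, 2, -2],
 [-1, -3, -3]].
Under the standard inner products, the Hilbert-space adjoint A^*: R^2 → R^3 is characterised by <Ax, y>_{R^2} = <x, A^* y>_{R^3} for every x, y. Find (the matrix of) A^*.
A^* = A^T =
[[0, -1],
 [2, -3],
 [-2, -3]]

For real matrices with standard dot products, the defining identity <Ax, y> = <x, A^* y> gives (Ax)^T y = x^T (A^*) y, i.e. x^T A^T y = x^T (A^*) y. Since this holds for all x, y, we must have A^* = A^T. Therefore
A^* =
[[0, -1],
 [2, -3],
 [-2, -3]].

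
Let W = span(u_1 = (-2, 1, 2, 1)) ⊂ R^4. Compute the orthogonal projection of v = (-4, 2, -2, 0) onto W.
proj_W(v) = (-6/5, 3/5, 6/5, 3/5)

Set up U = [u_1 | ... | u_1] ∈ R^(4×1). The projector onto W = col(U) is P = U (U^T U)^(-1) U^T.
Compute U^T U =
  [10],
and U^T v = (6).
Solve U^T U · c = U^T v for the coefficients: c = (3/5). The projection is proj_W(v) = U c.
Check: (v - proj_W(v)) · u_1 = 0  (should be 0).
Result: proj_W(v) = (-6/5, 3/5, 6/5, 3/5).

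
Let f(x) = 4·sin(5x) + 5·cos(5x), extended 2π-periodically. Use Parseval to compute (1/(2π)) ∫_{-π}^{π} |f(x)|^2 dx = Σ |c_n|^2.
Σ |c_n|^2 = 41/2

Expand |f|^2 and use orthogonality of {sin(nx), cos(mx)} on [-π, π]:
  ∫_{-π}^{π} sin(nx)^2 dx = π, ∫ cos(mx)^2 dx = π, and cross terms integrate to 0.
So ∫_{-π}^{π} f(x)^2 dx = 4^2 · π + 5^2 · π = (16 + 25)π.
Divide by 2π: (16 + 25)/2 = 41/2.
By Parseval, this equals Σ |c_n|^2.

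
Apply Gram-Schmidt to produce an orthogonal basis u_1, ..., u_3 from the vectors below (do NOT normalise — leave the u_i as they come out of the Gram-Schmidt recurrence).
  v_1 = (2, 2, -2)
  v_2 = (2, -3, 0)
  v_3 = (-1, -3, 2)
Orthogonal basis:
  u_1 = (2, 2, -2)
  u_2 = (7/3, -8/3, -1/3)
  u_3 = (3/38, 1/19, 5/38)

Apply the Gram-Schmidt recurrence
  u_1 = v_1
  u_i = v_i − Σ_{j<i} ((v_i · u_j) / (u_j · u_j)) · u_j.

Step by step this gives:
  u_1 = (2, 2, -2)
  u_2 = (7/3, -8/3, -1/3)
  u_3 = (3/38, 1/19, 5/38)

Orthogonality check:
  u_2 · u_1 = 0 (should be 0)
  u_3 · u_1 = 0 (should be 0)
  u_3 · u_2 = 0 (should be 0)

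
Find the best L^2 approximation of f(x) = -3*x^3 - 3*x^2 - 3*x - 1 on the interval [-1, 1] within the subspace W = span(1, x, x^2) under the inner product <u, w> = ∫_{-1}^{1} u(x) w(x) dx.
g(x) = -3*x^2 - 24*x/5 - 1

The best approximation g ∈ W is the orthogonal projection of f onto W. Writing g = a_0 + a_1 x + a_2 x^2, the coefficients solve the normal equations G · a = b where
  G_{ij} = <φ_i, φ_j> and b_i = <f, φ_i>, with φ_0 = 1, φ_1 = x, φ_2 = x^2.
G =
  [2, 0, 2/3]
  [0, 2/3, 0]
  [2/3, 0, 2/5],
b = (-4, -16/5, -28/15).
Solving gives a_0 = -1, a_1 = -24/5, a_2 = -3, so
  g(x) = -3*x^2 - 24*x/5 - 1.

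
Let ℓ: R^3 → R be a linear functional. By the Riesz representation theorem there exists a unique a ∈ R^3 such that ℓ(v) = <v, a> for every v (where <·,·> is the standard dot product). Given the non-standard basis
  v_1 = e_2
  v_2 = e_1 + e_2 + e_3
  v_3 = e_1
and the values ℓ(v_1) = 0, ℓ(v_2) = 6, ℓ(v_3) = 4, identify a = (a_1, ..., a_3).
a = (4, 0, 2)

Write a = (a_1, ..., a_3) in the standard basis. For each basis vector v_i, ℓ(v_i) = <v_i, a> is a linear equation in the a_j's. Collect the n equations into a matrix system V a = ℓ, where row i of V is v_i (expressed in the standard basis). Since V is invertible (lower-triangular with 1s on the diagonal, up to permutation), solve by back-substitution:
  V =
[[0, 1, 0],
 [1, 1, 1],
 [1, 0, 0]]
  V a = (0, 6, 4)
Solving gives a = (4, 0, 2).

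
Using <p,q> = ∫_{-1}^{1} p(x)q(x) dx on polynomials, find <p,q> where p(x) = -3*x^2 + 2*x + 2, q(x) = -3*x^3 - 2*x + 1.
<p,q> = -46/15

Expand the product: p(x)·q(x) = 9*x^5 - 6*x^4 - 7*x^2 - 2*x + 2.
∫_{-1}^{1} of each monomial x^k gives [2/(k+1) if k even, 0 if k odd]. Integrating term-by-term (or equivalently evaluating the antiderivative F(x) = 3*x^6/2 - 6*x^5/5 - 7*x^3/3 - x^2 + 2*x at the endpoints):
  F(1) − F(−1) = -31/30 − (61/30) = -46/15.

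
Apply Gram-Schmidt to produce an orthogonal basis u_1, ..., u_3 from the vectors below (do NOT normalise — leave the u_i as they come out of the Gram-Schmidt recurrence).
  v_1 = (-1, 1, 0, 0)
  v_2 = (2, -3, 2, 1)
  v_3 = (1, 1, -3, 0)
Orthogonal basis:
  u_1 = (-1, 1, 0, 0)
  u_2 = (-1/2, -1/2, 2, 1)
  u_3 = (4/11, 4/11, -5/11, 14/11)

Apply the Gram-Schmidt recurrence
  u_1 = v_1
  u_i = v_i − Σ_{j<i} ((v_i · u_j) / (u_j · u_j)) · u_j.

Step by step this gives:
  u_1 = (-1, 1, 0, 0)
  u_2 = (-1/2, -1/2, 2, 1)
  u_3 = (4/11, 4/11, -5/11, 14/11)

Orthogonality check:
  u_2 · u_1 = 0 (should be 0)
  u_3 · u_1 = 0 (should be 0)
  u_3 · u_2 = 0 (should be 0)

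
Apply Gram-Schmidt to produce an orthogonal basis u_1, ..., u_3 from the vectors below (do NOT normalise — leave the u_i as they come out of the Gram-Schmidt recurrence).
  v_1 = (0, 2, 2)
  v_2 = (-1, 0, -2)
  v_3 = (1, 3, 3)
Orthogonal basis:
  u_1 = (0, 2, 2)
  u_2 = (-1, 1, -1)
  u_3 = (2/3, 1/3, -1/3)

Apply the Gram-Schmidt recurrence
  u_1 = v_1
  u_i = v_i − Σ_{j<i} ((v_i · u_j) / (u_j · u_j)) · u_j.

Step by step this gives:
  u_1 = (0, 2, 2)
  u_2 = (-1, 1, -1)
  u_3 = (2/3, 1/3, -1/3)

Orthogonality check:
  u_2 · u_1 = 0 (should be 0)
  u_3 · u_1 = 0 (should be 0)
  u_3 · u_2 = 0 (should be 0)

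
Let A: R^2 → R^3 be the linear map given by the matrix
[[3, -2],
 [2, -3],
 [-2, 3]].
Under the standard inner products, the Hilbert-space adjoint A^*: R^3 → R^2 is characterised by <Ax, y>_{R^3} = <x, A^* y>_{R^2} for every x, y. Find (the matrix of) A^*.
A^* = A^T =
[[3, 2, -2],
 [-2, -3, 3]]

For real matrices with standard dot products, the defining identity <Ax, y> = <x, A^* y> gives (Ax)^T y = x^T (A^*) y, i.e. x^T A^T y = x^T (A^*) y. Since this holds for all x, y, we must have A^* = A^T. Therefore
A^* =
[[3, 2, -2],
 [-2, -3, 3]].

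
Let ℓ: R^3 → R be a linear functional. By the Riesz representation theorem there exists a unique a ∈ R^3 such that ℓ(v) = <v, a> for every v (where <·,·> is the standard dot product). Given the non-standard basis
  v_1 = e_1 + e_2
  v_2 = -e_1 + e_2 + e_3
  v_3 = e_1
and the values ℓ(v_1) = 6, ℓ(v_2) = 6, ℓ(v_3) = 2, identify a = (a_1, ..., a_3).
a = (2, 4, 4)

Write a = (a_1, ..., a_3) in the standard basis. For each basis vector v_i, ℓ(v_i) = <v_i, a> is a linear equation in the a_j's. Collect the n equations into a matrix system V a = ℓ, where row i of V is v_i (expressed in the standard basis). Since V is invertible (lower-triangular with 1s on the diagonal, up to permutation), solve by back-substitution:
  V =
[[1, 1, 0],
 [-1, 1, 1],
 [1, 0, 0]]
  V a = (6, 6, 2)
Solving gives a = (2, 4, 4).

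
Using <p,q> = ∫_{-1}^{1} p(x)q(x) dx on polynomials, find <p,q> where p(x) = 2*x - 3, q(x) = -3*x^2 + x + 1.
<p,q> = 4/3

Expand the product: p(x)·q(x) = -6*x^3 + 11*x^2 - x - 3.
∫_{-1}^{1} of each monomial x^k gives [2/(k+1) if k even, 0 if k odd]. Integrating term-by-term (or equivalently evaluating the antiderivative F(x) = -3*x^4/2 + 11*x^3/3 - x^2/2 - 3*x at the endpoints):
  F(1) − F(−1) = -4/3 − (-8/3) = 4/3.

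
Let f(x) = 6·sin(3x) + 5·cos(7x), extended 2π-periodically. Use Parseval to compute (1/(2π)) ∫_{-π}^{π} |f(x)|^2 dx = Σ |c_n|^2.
Σ |c_n|^2 = 61/2

Expand |f|^2 and use orthogonality of {sin(nx), cos(mx)} on [-π, π]:
  ∫_{-π}^{π} sin(nx)^2 dx = π, ∫ cos(mx)^2 dx = π, and cross terms integrate to 0.
So ∫_{-π}^{π} f(x)^2 dx = 6^2 · π + 5^2 · π = (36 + 25)π.
Divide by 2π: (36 + 25)/2 = 61/2.
By Parseval, this equals Σ |c_n|^2.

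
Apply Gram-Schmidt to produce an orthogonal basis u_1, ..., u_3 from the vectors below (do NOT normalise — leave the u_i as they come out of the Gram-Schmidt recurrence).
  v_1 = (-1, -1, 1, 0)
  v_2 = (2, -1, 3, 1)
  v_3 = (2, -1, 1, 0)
Orthogonal basis:
  u_1 = (-1, -1, 1, 0)
  u_2 = (8/3, -1/3, 7/3, 1)
  u_3 = (18/41, -33/41, -15/41, -24/41)

Apply the Gram-Schmidt recurrence
  u_1 = v_1
  u_i = v_i − Σ_{j<i} ((v_i · u_j) / (u_j · u_j)) · u_j.

Step by step this gives:
  u_1 = (-1, -1, 1, 0)
  u_2 = (8/3, -1/3, 7/3, 1)
  u_3 = (18/41, -33/41, -15/41, -24/41)

Orthogonality check:
  u_2 · u_1 = 0 (should be 0)
  u_3 · u_1 = 0 (should be 0)
  u_3 · u_2 = 0 (should be 0)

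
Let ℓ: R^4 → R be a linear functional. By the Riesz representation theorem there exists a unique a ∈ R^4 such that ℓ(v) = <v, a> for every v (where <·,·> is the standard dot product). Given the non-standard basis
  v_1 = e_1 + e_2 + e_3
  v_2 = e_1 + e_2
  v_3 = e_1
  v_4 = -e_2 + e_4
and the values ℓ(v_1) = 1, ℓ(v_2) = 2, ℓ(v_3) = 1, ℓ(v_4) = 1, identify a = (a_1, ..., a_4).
a = (1, 1, -1, 2)

Write a = (a_1, ..., a_4) in the standard basis. For each basis vector v_i, ℓ(v_i) = <v_i, a> is a linear equation in the a_j's. Collect the n equations into a matrix system V a = ℓ, where row i of V is v_i (expressed in the standard basis). Since V is invertible (lower-triangular with 1s on the diagonal, up to permutation), solve by back-substitution:
  V =
[[1, 1, 1, 0],
 [1, 1, 0, 0],
 [1, 0, 0, 0],
 [0, -1, 0, 1]]
  V a = (1, 2, 1, 1)
Solving gives a = (1, 1, -1, 2).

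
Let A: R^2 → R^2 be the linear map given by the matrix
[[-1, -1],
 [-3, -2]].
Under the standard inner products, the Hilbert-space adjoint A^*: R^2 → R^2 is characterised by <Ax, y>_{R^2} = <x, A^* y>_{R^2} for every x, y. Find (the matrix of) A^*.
A^* = A^T =
[[-1, -3],
 [-1, -2]]

For real matrices with standard dot products, the defining identity <Ax, y> = <x, A^* y> gives (Ax)^T y = x^T (A^*) y, i.e. x^T A^T y = x^T (A^*) y. Since this holds for all x, y, we must have A^* = A^T. Therefore
A^* =
[[-1, -3],
 [-1, -2]].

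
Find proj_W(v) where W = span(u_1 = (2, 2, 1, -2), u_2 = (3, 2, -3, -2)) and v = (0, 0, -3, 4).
proj_W(v) = (-192/217, -326/217, -699/217, 326/217)

Set up U = [u_1 | ... | u_2] ∈ R^(4×2). The projector onto W = col(U) is P = U (U^T U)^(-1) U^T.
Compute U^T U =
  [13, 11]
  [11, 26],
and U^T v = (-11, 1).
Solve U^T U · c = U^T v for the coefficients: c = (-297/217, 134/217). The projection is proj_W(v) = U c.
Check: (v - proj_W(v)) · u_1 = 0  (should be 0).
Check: (v - proj_W(v)) · u_2 = 0  (should be 0).
Result: proj_W(v) = (-192/217, -326/217, -699/217, 326/217).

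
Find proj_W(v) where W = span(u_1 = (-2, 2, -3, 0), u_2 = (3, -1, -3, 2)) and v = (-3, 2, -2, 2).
proj_W(v) = (-279/130, 257/130, -168/65, -11/65)

Set up U = [u_1 | ... | u_2] ∈ R^(4×2). The projector onto W = col(U) is P = U (U^T U)^(-1) U^T.
Compute U^T U =
  [17, 1]
  [1, 23],
and U^T v = (16, -1).
Solve U^T U · c = U^T v for the coefficients: c = (123/130, -11/130). The projection is proj_W(v) = U c.
Check: (v - proj_W(v)) · u_1 = 0  (should be 0).
Check: (v - proj_W(v)) · u_2 = 0  (should be 0).
Result: proj_W(v) = (-279/130, 257/130, -168/65, -11/65).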